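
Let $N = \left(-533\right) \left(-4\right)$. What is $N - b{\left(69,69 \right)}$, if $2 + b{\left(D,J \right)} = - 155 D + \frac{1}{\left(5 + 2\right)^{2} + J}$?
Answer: $\frac{1513821}{118} \approx 12829.0$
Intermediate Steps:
$N = 2132$
$b{\left(D,J \right)} = -2 + \frac{1}{49 + J} - 155 D$ ($b{\left(D,J \right)} = -2 - \left(- \frac{1}{\left(5 + 2\right)^{2} + J} + 155 D\right) = -2 - \left(- \frac{1}{7^{2} + J} + 155 D\right) = -2 - \left(- \frac{1}{49 + J} + 155 D\right) = -2 + \frac{1}{49 + J} - 155 D$)
$N - b{\left(69,69 \right)} = 2132 - \frac{-97 - 524055 - 138 - 10695 \cdot 69}{49 + 69} = 2132 - \frac{-97 - 524055 - 138 - 737955}{118} = 2132 - \frac{1}{118} \left(-1262245\right) = 2132 - - \frac{1262245}{118} = 2132 + \frac{1262245}{118} = \frac{1513821}{118}$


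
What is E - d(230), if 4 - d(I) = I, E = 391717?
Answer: 391943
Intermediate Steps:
d(I) = 4 - I
E - d(230) = 391717 - (4 - 1*230) = 391717 - (4 - 230) = 391717 - 1*(-226) = 391717 + 226 = 391943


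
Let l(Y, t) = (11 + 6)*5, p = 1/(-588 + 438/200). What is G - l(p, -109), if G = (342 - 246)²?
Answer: 9131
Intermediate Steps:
G = 9216 (G = 96² = 9216)
p = -100/58581 (p = 1/(-588 + 438*(1/200)) = 1/(-588 + 219/100) = 1/(-58581/100) = -100/58581 ≈ -0.0017070)
l(Y, t) = 85 (l(Y, t) = 17*5 = 85)
G - l(p, -109) = 9216 - 1*85 = 9216 - 85 = 9131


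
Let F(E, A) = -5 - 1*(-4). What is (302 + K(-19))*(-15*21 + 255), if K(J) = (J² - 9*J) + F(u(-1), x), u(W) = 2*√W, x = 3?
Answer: -49980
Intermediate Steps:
F(E, A) = -1 (F(E, A) = -5 + 4 = -1)
K(J) = -1 + J² - 9*J (K(J) = (J² - 9*J) - 1 = -1 + J² - 9*J)
(302 + K(-19))*(-15*21 + 255) = (302 + (-1 + (-19)² - 9*(-19)))*(-15*21 + 255) = (302 + (-1 + 361 + 171))*(-315 + 255) = (302 + 531)*(-60) = 833*(-60) = -49980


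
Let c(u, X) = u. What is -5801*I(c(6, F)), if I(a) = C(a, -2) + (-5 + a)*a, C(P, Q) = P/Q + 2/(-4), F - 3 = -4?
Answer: -29005/2 ≈ -14503.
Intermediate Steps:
F = -1 (F = 3 - 4 = -1)
C(P, Q) = -1/2 + P/Q (C(P, Q) = P/Q + 2*(-1/4) = P/Q - 1/2 = -1/2 + P/Q)
I(a) = -1/2 - a/2 + a*(-5 + a) (I(a) = (a - 1/2*(-2))/(-2) + (-5 + a)*a = -(a + 1)/2 + a*(-5 + a) = -(1 + a)/2 + a*(-5 + a) = (-1/2 - a/2) + a*(-5 + a) = -1/2 - a/2 + a*(-5 + a))
-5801*I(c(6, F)) = -5801*(-1/2 + 6**2 - 11/2*6) = -5801*(-1/2 + 36 - 33) = -5801*5/2 = -29005/2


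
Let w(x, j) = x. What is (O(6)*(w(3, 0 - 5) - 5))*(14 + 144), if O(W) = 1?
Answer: -316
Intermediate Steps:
(O(6)*(w(3, 0 - 5) - 5))*(14 + 144) = (1*(3 - 5))*(14 + 144) = (1*(-2))*158 = -2*158 = -316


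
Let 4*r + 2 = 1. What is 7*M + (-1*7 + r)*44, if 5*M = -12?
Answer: -1679/5 ≈ -335.80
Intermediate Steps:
M = -12/5 (M = (⅕)*(-12) = -12/5 ≈ -2.4000)
r = -¼ (r = -½ + (¼)*1 = -½ + ¼ = -¼ ≈ -0.25000)
7*M + (-1*7 + r)*44 = 7*(-12/5) + (-1*7 - ¼)*44 = -84/5 + (-7 - ¼)*44 = -84/5 - 29/4*44 = -84/5 - 319 = -1679/5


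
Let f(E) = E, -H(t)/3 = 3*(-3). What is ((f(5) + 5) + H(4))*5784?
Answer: 214008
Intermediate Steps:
H(t) = 27 (H(t) = -9*(-3) = -3*(-9) = 27)
((f(5) + 5) + H(4))*5784 = ((5 + 5) + 27)*5784 = (10 + 27)*5784 = 37*5784 = 214008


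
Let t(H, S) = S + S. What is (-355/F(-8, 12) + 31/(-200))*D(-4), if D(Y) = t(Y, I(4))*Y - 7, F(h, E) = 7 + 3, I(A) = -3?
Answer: -121227/200 ≈ -606.13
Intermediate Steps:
F(h, E) = 10
t(H, S) = 2*S
D(Y) = -7 - 6*Y (D(Y) = (2*(-3))*Y - 7 = -6*Y - 7 = -7 - 6*Y)
(-355/F(-8, 12) + 31/(-200))*D(-4) = (-355/10 + 31/(-200))*(-7 - 6*(-4)) = (-355*1/10 + 31*(-1/200))*(-7 + 24) = (-71/2 - 31/200)*17 = -7131/200*17 = -121227/200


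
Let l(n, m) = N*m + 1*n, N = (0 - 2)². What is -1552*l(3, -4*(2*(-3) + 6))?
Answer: -4656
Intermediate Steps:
N = 4 (N = (-2)² = 4)
l(n, m) = n + 4*m (l(n, m) = 4*m + 1*n = 4*m + n = n + 4*m)
-1552*l(3, -4*(2*(-3) + 6)) = -1552*(3 + 4*(-4*(2*(-3) + 6))) = -1552*(3 + 4*(-4*(-6 + 6))) = -1552*(3 + 4*(-4*0)) = -1552*(3 + 4*0) = -1552*(3 + 0) = -1552*3 = -4656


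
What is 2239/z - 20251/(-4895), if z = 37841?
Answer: 70661636/16839245 ≈ 4.1962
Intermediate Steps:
2239/z - 20251/(-4895) = 2239/37841 - 20251/(-4895) = 2239*(1/37841) - 20251*(-1/4895) = 2239/37841 + 1841/445 = 70661636/16839245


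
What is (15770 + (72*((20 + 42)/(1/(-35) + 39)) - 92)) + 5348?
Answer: 232546/11 ≈ 21141.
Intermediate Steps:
(15770 + (72*((20 + 42)/(1/(-35) + 39)) - 92)) + 5348 = (15770 + (72*(62/(-1/35 + 39)) - 92)) + 5348 = (15770 + (72*(62/(1364/35)) - 92)) + 5348 = (15770 + (72*(62*(35/1364)) - 92)) + 5348 = (15770 + (72*(35/22) - 92)) + 5348 = (15770 + (1260/11 - 92)) + 5348 = (15770 + 248/11) + 5348 = 173718/11 + 5348 = 232546/11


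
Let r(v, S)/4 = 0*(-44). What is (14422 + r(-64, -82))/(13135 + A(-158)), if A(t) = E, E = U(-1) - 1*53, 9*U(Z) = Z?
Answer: 129798/117737 ≈ 1.1024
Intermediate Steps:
U(Z) = Z/9
r(v, S) = 0 (r(v, S) = 4*(0*(-44)) = 4*0 = 0)
E = -478/9 (E = (1/9)*(-1) - 1*53 = -1/9 - 53 = -478/9 ≈ -53.111)
A(t) = -478/9
(14422 + r(-64, -82))/(13135 + A(-158)) = (14422 + 0)/(13135 - 478/9) = 14422/(117737/9) = 14422*(9/117737) = 129798/117737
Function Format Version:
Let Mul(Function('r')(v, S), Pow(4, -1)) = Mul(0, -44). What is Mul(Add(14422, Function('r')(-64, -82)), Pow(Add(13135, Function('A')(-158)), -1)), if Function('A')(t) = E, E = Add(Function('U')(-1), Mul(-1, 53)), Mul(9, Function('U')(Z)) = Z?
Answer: Rational(129798, 117737) ≈ 1.1024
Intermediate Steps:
Function('U')(Z) = Mul(Rational(1, 9), Z)
Function('r')(v, S) = 0 (Function('r')(v, S) = Mul(4, Mul(0, -44)) = Mul(4, 0) = 0)
E = Rational(-478, 9) (E = Add(Mul(Rational(1, 9), -1), Mul(-1, 53)) = Add(Rational(-1, 9), -53) = Rational(-478, 9) ≈ -53.111)
Function('A')(t) = Rational(-478, 9)
Mul(Add(14422, Function('r')(-64, -82)), Pow(Add(13135, Function('A')(-158)), -1)) = Mul(Add(14422, 0), Pow(Add(13135, Rational(-478, 9)), -1)) = Mul(14422, Pow(Rational(117737, 9), -1)) = Mul(14422, Rational(9, 117737)) = Rational(129798, 117737)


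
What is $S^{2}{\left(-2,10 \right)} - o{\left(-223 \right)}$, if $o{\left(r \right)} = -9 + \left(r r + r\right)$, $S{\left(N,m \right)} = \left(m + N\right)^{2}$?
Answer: $-45401$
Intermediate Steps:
$S{\left(N,m \right)} = \left(N + m\right)^{2}$
$o{\left(r \right)} = -9 + r + r^{2}$ ($o{\left(r \right)} = -9 + \left(r^{2} + r\right) = -9 + \left(r + r^{2}\right) = -9 + r + r^{2}$)
$S^{2}{\left(-2,10 \right)} - o{\left(-223 \right)} = \left(\left(-2 + 10\right)^{2}\right)^{2} - \left(-9 - 223 + \left(-223\right)^{2}\right) = \left(8^{2}\right)^{2} - \left(-9 - 223 + 49729\right) = 64^{2} - 49497 = 4096 - 49497 = -45401$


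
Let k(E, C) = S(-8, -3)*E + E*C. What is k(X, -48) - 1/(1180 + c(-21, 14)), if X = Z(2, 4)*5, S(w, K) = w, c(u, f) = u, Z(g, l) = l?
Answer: -1298081/1159 ≈ -1120.0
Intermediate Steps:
X = 20 (X = 4*5 = 20)
k(E, C) = -8*E + C*E (k(E, C) = -8*E + E*C = -8*E + C*E)
k(X, -48) - 1/(1180 + c(-21, 14)) = 20*(-8 - 48) - 1/(1180 - 21) = 20*(-56) - 1/1159 = -1120 - 1*1/1159 = -1120 - 1/1159 = -1298081/1159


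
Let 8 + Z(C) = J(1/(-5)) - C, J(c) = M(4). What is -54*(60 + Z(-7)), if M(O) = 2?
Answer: -3294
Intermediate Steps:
J(c) = 2
Z(C) = -6 - C (Z(C) = -8 + (2 - C) = -6 - C)
-54*(60 + Z(-7)) = -54*(60 + (-6 - 1*(-7))) = -54*(60 + (-6 + 7)) = -54*(60 + 1) = -54*61 = -3294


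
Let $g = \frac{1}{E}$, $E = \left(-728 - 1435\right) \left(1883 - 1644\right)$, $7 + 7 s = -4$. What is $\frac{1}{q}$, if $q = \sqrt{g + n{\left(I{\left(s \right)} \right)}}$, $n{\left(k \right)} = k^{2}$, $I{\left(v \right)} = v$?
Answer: $\frac{7 \sqrt{164982469341}}{4467982} \approx 0.63636$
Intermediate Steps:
$s = - \frac{11}{7}$ ($s = -1 + \frac{1}{7} \left(-4\right) = -1 - \frac{4}{7} = - \frac{11}{7} \approx -1.5714$)
$E = -516957$ ($E = \left(-2163\right) 239 = -516957$)
$g = - \frac{1}{516957}$ ($g = \frac{1}{-516957} = - \frac{1}{516957} \approx -1.9344 \cdot 10^{-6}$)
$q = \frac{2 \sqrt{164982469341}}{516957}$ ($q = \sqrt{- \frac{1}{516957} + \left(- \frac{11}{7}\right)^{2}} = \sqrt{- \frac{1}{516957} + \frac{121}{49}} = \sqrt{\frac{8935964}{3618699}} = \frac{2 \sqrt{164982469341}}{516957} \approx 1.5714$)
$\frac{1}{q} = \frac{1}{\frac{2}{516957} \sqrt{164982469341}} = \frac{7 \sqrt{164982469341}}{4467982}$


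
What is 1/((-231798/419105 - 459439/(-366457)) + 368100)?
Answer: 153583960985/56534363647760909 ≈ 2.7166e-6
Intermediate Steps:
1/((-231798/419105 - 459439/(-366457)) + 368100) = 1/((-231798*1/419105 - 459439*(-1/366457)) + 368100) = 1/((-231798/419105 + 459439/366457) + 368100) = 1/(107609182409/153583960985 + 368100) = 1/(56534363647760909/153583960985) = 153583960985/56534363647760909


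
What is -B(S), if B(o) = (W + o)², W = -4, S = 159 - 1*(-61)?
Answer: -46656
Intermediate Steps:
S = 220 (S = 159 + 61 = 220)
B(o) = (-4 + o)²
-B(S) = -(-4 + 220)² = -1*216² = -1*46656 = -46656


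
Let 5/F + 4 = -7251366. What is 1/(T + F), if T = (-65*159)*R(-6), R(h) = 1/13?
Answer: -1450274/1152967831 ≈ -0.0012579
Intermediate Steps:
F = -1/1450274 (F = 5/(-4 - 7251366) = 5/(-7251370) = 5*(-1/7251370) = -1/1450274 ≈ -6.8953e-7)
R(h) = 1/13
T = -795 (T = -65*159*(1/13) = -10335*1/13 = -795)
1/(T + F) = 1/(-795 - 1/1450274) = 1/(-1152967831/1450274) = -1450274/1152967831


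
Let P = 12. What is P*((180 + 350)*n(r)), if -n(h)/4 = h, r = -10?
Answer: 254400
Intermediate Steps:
n(h) = -4*h
P*((180 + 350)*n(r)) = 12*((180 + 350)*(-4*(-10))) = 12*(530*40) = 12*21200 = 254400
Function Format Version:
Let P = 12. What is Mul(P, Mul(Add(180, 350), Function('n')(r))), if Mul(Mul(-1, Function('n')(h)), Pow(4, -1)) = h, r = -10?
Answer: 254400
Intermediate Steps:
Function('n')(h) = Mul(-4, h)
Mul(P, Mul(Add(180, 350), Function('n')(r))) = Mul(12, Mul(Add(180, 350), Mul(-4, -10))) = Mul(12, Mul(530, 40)) = Mul(12, 21200) = 254400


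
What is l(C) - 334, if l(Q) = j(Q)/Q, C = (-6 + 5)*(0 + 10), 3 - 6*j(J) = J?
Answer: -20053/60 ≈ -334.22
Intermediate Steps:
j(J) = ½ - J/6
C = -10 (C = -1*10 = -10)
l(Q) = (½ - Q/6)/Q
l(C) - 334 = (⅙)*(3 - 1*(-10))/(-10) - 334 = (⅙)*(-⅒)*(3 + 10) - 334 = (⅙)*(-⅒)*13 - 334 = -13/60 - 334 = -20053/60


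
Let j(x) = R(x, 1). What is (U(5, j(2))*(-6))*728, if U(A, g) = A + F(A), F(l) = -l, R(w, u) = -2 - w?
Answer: 0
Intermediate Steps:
j(x) = -2 - x
U(A, g) = 0 (U(A, g) = A - A = 0)
(U(5, j(2))*(-6))*728 = (0*(-6))*728 = 0*728 = 0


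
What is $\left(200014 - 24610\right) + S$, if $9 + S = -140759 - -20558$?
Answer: $55194$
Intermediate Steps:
$S = -120210$ ($S = -9 - 120201 = -120210$)
$\left(200014 - 24610\right) + S = \left(200014 - 24610\right) - 120210 = 175404 - 120210 = 55194$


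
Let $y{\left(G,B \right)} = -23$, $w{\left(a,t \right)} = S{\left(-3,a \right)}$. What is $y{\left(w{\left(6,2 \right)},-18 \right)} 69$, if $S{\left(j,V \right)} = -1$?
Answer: $-1587$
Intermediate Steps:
$w{\left(a,t \right)} = -1$
$y{\left(w{\left(6,2 \right)},-18 \right)} 69 = \left(-23\right) 69 = -1587$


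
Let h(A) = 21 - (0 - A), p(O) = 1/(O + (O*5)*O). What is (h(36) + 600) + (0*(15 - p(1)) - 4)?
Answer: 653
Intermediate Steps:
p(O) = 1/(O + 5*O²) (p(O) = 1/(O + (5*O)*O) = 1/(O + 5*O²))
h(A) = 21 + A (h(A) = 21 - (-1)*A = 21 + A)
(h(36) + 600) + (0*(15 - p(1)) - 4) = ((21 + 36) + 600) + (0*(15 - 1/(1*(1 + 5*1))) - 4) = (57 + 600) + (0*(15 - 1/(1 + 5)) - 4) = 657 + (0*(15 - 1/6) - 4) = 657 + (0*(15 - 1*⅙) - 4) = 657 + (0*(15 - ⅙) - 4) = 657 + (0*(89/6) - 4) = 657 + (0 - 4) = 657 - 4 = 653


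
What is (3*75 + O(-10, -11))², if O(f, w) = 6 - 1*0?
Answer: 53361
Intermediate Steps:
O(f, w) = 6 (O(f, w) = 6 + 0 = 6)
(3*75 + O(-10, -11))² = (3*75 + 6)² = (225 + 6)² = 231² = 53361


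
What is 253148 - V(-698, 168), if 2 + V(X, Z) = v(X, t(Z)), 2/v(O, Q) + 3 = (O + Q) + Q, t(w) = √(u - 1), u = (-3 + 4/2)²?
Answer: 177458152/701 ≈ 2.5315e+5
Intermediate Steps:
u = 1 (u = (-3 + 4*(½))² = (-3 + 2)² = (-1)² = 1)
t(w) = 0 (t(w) = √(1 - 1) = √0 = 0)
v(O, Q) = 2/(-3 + O + 2*Q) (v(O, Q) = 2/(-3 + ((O + Q) + Q)) = 2/(-3 + (O + 2*Q)) = 2/(-3 + O + 2*Q))
V(X, Z) = -2 + 2/(-3 + X) (V(X, Z) = -2 + 2/(-3 + X + 2*0) = -2 + 2/(-3 + X + 0) = -2 + 2/(-3 + X))
253148 - V(-698, 168) = 253148 - 2*(4 - 1*(-698))/(-3 - 698) = 253148 - 2*(4 + 698)/(-701) = 253148 - 2*(-1)*702/701 = 253148 - 1*(-1404/701) = 253148 + 1404/701 = 177458152/701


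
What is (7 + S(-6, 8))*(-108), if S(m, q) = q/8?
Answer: -864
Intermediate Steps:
S(m, q) = q/8 (S(m, q) = q*(⅛) = q/8)
(7 + S(-6, 8))*(-108) = (7 + (⅛)*8)*(-108) = (7 + 1)*(-108) = 8*(-108) = -864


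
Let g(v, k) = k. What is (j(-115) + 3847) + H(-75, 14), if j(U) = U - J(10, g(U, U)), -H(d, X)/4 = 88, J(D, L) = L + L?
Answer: 3610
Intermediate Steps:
J(D, L) = 2*L
H(d, X) = -352 (H(d, X) = -4*88 = -352)
j(U) = -U (j(U) = U - 2*U = -U)
(j(-115) + 3847) + H(-75, 14) = (-1*(-115) + 3847) - 352 = (115 + 3847) - 352 = 3962 - 352 = 3610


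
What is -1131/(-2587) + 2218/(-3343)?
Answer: -150541/665257 ≈ -0.22629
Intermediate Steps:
-1131/(-2587) + 2218/(-3343) = -1131*(-1/2587) + 2218*(-1/3343) = 87/199 - 2218/3343 = -150541/665257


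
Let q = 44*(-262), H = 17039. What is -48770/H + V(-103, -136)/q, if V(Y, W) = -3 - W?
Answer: -51316977/17856872 ≈ -2.8738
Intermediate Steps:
q = -11528
-48770/H + V(-103, -136)/q = -48770/17039 + (-3 - 1*(-136))/(-11528) = -48770*1/17039 + (-3 + 136)*(-1/11528) = -48770/17039 + 133*(-1/11528) = -48770/17039 - 133/11528 = -51316977/17856872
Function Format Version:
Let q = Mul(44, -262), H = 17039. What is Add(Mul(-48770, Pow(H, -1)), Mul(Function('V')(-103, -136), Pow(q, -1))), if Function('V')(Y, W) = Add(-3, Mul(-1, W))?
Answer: Rational(-51316977, 17856872) ≈ -2.8738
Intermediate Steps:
q = -11528
Add(Mul(-48770, Pow(H, -1)), Mul(Function('V')(-103, -136), Pow(q, -1))) = Add(Mul(-48770, Pow(17039, -1)), Mul(Add(-3, Mul(-1, -136)), Pow(-11528, -1))) = Add(Mul(-48770, Rational(1, 17039)), Mul(Add(-3, 136), Rational(-1, 11528))) = Add(Rational(-48770, 17039), Mul(133, Rational(-1, 11528))) = Add(Rational(-48770, 17039), Rational(-133, 11528)) = Rational(-51316977, 17856872)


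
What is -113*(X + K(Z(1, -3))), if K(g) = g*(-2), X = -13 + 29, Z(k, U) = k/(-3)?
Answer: -5650/3 ≈ -1883.3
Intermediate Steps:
Z(k, U) = -k/3 (Z(k, U) = k*(-1/3) = -k/3)
X = 16
K(g) = -2*g
-113*(X + K(Z(1, -3))) = -113*(16 - (-2)/3) = -113*(16 - 2*(-1/3)) = -113*(16 + 2/3) = -113*50/3 = -5650/3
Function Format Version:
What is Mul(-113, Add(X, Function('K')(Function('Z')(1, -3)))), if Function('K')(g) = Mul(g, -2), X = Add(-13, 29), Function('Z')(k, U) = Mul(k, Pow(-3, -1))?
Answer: Rational(-5650, 3) ≈ -1883.3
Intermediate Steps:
Function('Z')(k, U) = Mul(Rational(-1, 3), k) (Function('Z')(k, U) = Mul(k, Rational(-1, 3)) = Mul(Rational(-1, 3), k))
X = 16
Function('K')(g) = Mul(-2, g)
Mul(-113, Add(X, Function('K')(Function('Z')(1, -3)))) = Mul(-113, Add(16, Mul(-2, Mul(Rational(-1, 3), 1)))) = Mul(-113, Add(16, Mul(-2, Rational(-1, 3)))) = Mul(-113, Add(16, Rational(2, 3))) = Mul(-113, Rational(50, 3)) = Rational(-5650, 3)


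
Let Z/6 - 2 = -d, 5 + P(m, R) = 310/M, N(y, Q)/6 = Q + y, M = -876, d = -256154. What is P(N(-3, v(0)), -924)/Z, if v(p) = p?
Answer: -2345/673177968 ≈ -3.4835e-6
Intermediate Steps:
N(y, Q) = 6*Q + 6*y (N(y, Q) = 6*(Q + y) = 6*Q + 6*y)
P(m, R) = -2345/438 (P(m, R) = -5 + 310/(-876) = -5 + 310*(-1/876) = -5 - 155/438 = -2345/438)
Z = 1536936 (Z = 12 + 6*(-1*(-256154)) = 12 + 6*256154 = 12 + 1536924 = 1536936)
P(N(-3, v(0)), -924)/Z = -2345/438/1536936 = -2345/438*1/1536936 = -2345/673177968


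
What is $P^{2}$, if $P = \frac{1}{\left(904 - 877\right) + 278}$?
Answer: $\frac{1}{93025} \approx 1.075 \cdot 10^{-5}$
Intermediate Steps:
$P = \frac{1}{305}$ ($P = \frac{1}{27 + 278} = \frac{1}{305} \approx 0.0032787$)
$P^{2} = \left(\frac{1}{305}\right)^{2} = \frac{1}{93025}$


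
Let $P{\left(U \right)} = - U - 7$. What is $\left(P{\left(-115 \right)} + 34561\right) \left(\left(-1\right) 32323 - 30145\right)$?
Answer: $-2165703092$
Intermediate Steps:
$P{\left(U \right)} = -7 - U$
$\left(P{\left(-115 \right)} + 34561\right) \left(\left(-1\right) 32323 - 30145\right) = \left(\left(-7 - -115\right) + 34561\right) \left(\left(-1\right) 32323 - 30145\right) = \left(\left(-7 + 115\right) + 34561\right) \left(-32323 - 30145\right) = \left(108 + 34561\right) \left(-62468\right) = 34669 \left(-62468\right) = -2165703092$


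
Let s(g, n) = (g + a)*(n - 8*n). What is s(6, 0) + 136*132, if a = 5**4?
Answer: 17952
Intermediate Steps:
a = 625
s(g, n) = -7*n*(625 + g) (s(g, n) = (g + 625)*(n - 8*n) = (625 + g)*(-7*n) = -7*n*(625 + g))
s(6, 0) + 136*132 = -7*0*(625 + 6) + 136*132 = -7*0*631 + 17952 = 0 + 17952 = 17952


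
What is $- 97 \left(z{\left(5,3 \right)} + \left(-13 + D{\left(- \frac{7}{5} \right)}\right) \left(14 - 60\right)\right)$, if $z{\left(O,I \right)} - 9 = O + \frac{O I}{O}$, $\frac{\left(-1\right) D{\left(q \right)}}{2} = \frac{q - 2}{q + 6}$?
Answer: $-53059$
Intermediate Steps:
$D{\left(q \right)} = - \frac{2 \left(-2 + q\right)}{6 + q}$ ($D{\left(q \right)} = - 2 \frac{q - 2}{q + 6} = - 2 \frac{-2 + q}{6 + q} = - \frac{2 \left(-2 + q\right)}{6 + q}$)
$z{\left(O,I \right)} = 9 + I + O$ ($z{\left(O,I \right)} = 9 + \left(O + \frac{O I}{O}\right) = 9 + \left(O + \frac{I O}{O}\right) = 9 + \left(O + I\right) = 9 + \left(I + O\right) = 9 + I + O$)
$- 97 \left(z{\left(5,3 \right)} + \left(-13 + D{\left(- \frac{7}{5} \right)}\right) \left(14 - 60\right)\right) = - 97 \left(\left(9 + 3 + 5\right) + \left(-13 + \frac{2 \left(2 - - \frac{7}{5}\right)}{6 - \frac{7}{5}}\right) \left(14 - 60\right)\right) = - 97 \left(17 + \left(-13 + \frac{2 \left(2 - \left(-7\right) \frac{1}{5}\right)}{6 - \frac{7}{5}}\right) \left(-46\right)\right) = - 97 \left(17 + \left(-13 + \frac{2 \left(2 - - \frac{7}{5}\right)}{6 - \frac{7}{5}}\right) \left(-46\right)\right) = - 97 \left(17 + \left(-13 + \frac{2 \left(2 + \frac{7}{5}\right)}{\frac{23}{5}}\right) \left(-46\right)\right) = - 97 \left(17 + \left(-13 + 2 \cdot \frac{5}{23} \cdot \frac{17}{5}\right) \left(-46\right)\right) = - 97 \left(17 + \left(-13 + \frac{34}{23}\right) \left(-46\right)\right) = - 97 \left(17 - -530\right) = - 97 \left(17 + 530\right) = \left(-97\right) 547 = -53059$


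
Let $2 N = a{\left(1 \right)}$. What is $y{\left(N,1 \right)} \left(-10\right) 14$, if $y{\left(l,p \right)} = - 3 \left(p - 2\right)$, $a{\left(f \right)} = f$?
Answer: $-420$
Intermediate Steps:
$N = \frac{1}{2}$ ($N = \frac{1}{2} \cdot 1 = \frac{1}{2} \approx 0.5$)
$y{\left(l,p \right)} = 6 - 3 p$ ($y{\left(l,p \right)} = - 3 \left(-2 + p\right) = 6 - 3 p$)
$y{\left(N,1 \right)} \left(-10\right) 14 = \left(6 - 3\right) \left(-10\right) 14 = 3 \left(-10\right) 14 = \left(-30\right) 14 = -420$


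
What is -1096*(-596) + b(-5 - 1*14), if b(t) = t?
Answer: 653197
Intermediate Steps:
-1096*(-596) + b(-5 - 1*14) = -1096*(-596) + (-5 - 1*14) = 653216 + (-5 - 14) = 653216 - 19 = 653197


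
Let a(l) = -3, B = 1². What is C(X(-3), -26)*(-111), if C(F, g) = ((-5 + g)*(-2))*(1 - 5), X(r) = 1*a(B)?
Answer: 27528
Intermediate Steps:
B = 1
X(r) = -3 (X(r) = 1*(-3) = -3)
C(F, g) = -40 + 8*g (C(F, g) = (10 - 2*g)*(-4) = -40 + 8*g)
C(X(-3), -26)*(-111) = (-40 + 8*(-26))*(-111) = (-40 - 208)*(-111) = -248*(-111) = 27528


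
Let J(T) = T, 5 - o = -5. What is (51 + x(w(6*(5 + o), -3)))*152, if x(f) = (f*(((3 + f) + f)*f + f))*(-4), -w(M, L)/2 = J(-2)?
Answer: -108984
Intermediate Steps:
o = 10 (o = 5 - 1*(-5) = 5 + 5 = 10)
w(M, L) = 4 (w(M, L) = -2*(-2) = 4)
x(f) = -4*f*(f + f*(3 + 2*f)) (x(f) = (f*((3 + 2*f)*f + f))*(-4) = (f*(f*(3 + 2*f) + f))*(-4) = (f*(f + f*(3 + 2*f)))*(-4) = -4*f*(f + f*(3 + 2*f)))
(51 + x(w(6*(5 + o), -3)))*152 = (51 + 8*4²*(-2 - 1*4))*152 = (51 + 8*16*(-2 - 4))*152 = (51 + 8*16*(-6))*152 = (51 - 768)*152 = -717*152 = -108984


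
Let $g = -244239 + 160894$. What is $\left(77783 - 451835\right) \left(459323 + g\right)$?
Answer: $-140635322856$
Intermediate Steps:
$g = -83345$
$\left(77783 - 451835\right) \left(459323 + g\right) = \left(77783 - 451835\right) \left(459323 - 83345\right) = \left(-374052\right) 375978 = -140635322856$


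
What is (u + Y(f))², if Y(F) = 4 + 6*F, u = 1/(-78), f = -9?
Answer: 15217801/6084 ≈ 2501.3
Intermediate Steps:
u = -1/78 ≈ -0.012821
(u + Y(f))² = (-1/78 + (4 + 6*(-9)))² = (-1/78 + (4 - 54))² = (-1/78 - 50)² = (-3901/78)² = 15217801/6084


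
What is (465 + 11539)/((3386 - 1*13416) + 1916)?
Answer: -6002/4057 ≈ -1.4794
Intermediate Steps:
(465 + 11539)/((3386 - 1*13416) + 1916) = 12004/((3386 - 13416) + 1916) = 12004/(-10030 + 1916) = 12004/(-8114) = 12004*(-1/8114) = -6002/4057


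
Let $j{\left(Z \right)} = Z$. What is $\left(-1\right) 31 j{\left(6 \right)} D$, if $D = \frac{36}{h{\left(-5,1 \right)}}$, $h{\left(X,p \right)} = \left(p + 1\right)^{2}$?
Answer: $-1674$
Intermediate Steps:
$h{\left(X,p \right)} = \left(1 + p\right)^{2}$
$D = 9$ ($D = \frac{36}{\left(1 + 1\right)^{2}} = \frac{36}{2^{2}} = \frac{36}{4} = 36 \cdot \frac{1}{4} = 9$)
$\left(-1\right) 31 j{\left(6 \right)} D = \left(-1\right) 31 \cdot 6 \cdot 9 = \left(-31\right) 6 \cdot 9 = \left(-186\right) 9 = -1674$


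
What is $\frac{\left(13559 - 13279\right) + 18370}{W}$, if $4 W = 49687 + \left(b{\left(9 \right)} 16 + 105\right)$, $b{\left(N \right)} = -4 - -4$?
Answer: $\frac{9325}{6224} \approx 1.4982$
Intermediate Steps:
$b{\left(N \right)} = 0$ ($b{\left(N \right)} = -4 + 4 = 0$)
$W = 12448$ ($W = \frac{49687 + \left(0 \cdot 16 + 105\right)}{4} = \frac{49687 + \left(0 + 105\right)}{4} = \frac{49687 + 105}{4} = \frac{1}{4} \cdot 49792 = 12448$)
$\frac{\left(13559 - 13279\right) + 18370}{W} = \frac{\left(13559 - 13279\right) + 18370}{12448} = \left(280 + 18370\right) \frac{1}{12448} = 18650 \cdot \frac{1}{12448} = \frac{9325}{6224}$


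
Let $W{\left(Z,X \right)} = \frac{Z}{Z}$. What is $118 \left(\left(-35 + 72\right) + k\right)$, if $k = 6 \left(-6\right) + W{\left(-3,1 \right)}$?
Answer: $236$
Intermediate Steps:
$W{\left(Z,X \right)} = 1$
$k = -35$ ($k = 6 \left(-6\right) + 1 = -36 + 1 = -35$)
$118 \left(\left(-35 + 72\right) + k\right) = 118 \left(\left(-35 + 72\right) - 35\right) = 118 \left(37 - 35\right) = 118 \cdot 2 = 236$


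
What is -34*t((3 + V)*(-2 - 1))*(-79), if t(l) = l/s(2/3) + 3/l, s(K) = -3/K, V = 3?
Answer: 30889/3 ≈ 10296.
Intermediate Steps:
t(l) = 3/l - 2*l/9 (t(l) = l/((-3/(2/3))) + 3/l = l/((-3/(2*(⅓)))) + 3/l = l/((-3/⅔)) + 3/l = l/((-3*3/2)) + 3/l = l/(-9/2) + 3/l = l*(-2/9) + 3/l = -2*l/9 + 3/l = 3/l - 2*l/9)
-34*t((3 + V)*(-2 - 1))*(-79) = -34*(3/(((3 + 3)*(-2 - 1))) - 2*(3 + 3)*(-2 - 1)/9)*(-79) = -34*(3/((6*(-3))) - 4*(-3)/3)*(-79) = -34*(3/(-18) - 2/9*(-18))*(-79) = -34*(3*(-1/18) + 4)*(-79) = -34*(-⅙ + 4)*(-79) = -34*23/6*(-79) = -391/3*(-79) = 30889/3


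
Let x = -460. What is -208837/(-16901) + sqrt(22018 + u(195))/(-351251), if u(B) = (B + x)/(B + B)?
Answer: 208837/16901 - sqrt(133953378)/27397578 ≈ 12.356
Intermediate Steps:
u(B) = (-460 + B)/(2*B) (u(B) = (B - 460)/(B + B) = (-460 + B)/((2*B)) = (-460 + B)*(1/(2*B)) = (-460 + B)/(2*B))
-208837/(-16901) + sqrt(22018 + u(195))/(-351251) = -208837/(-16901) + sqrt(22018 + (1/2)*(-460 + 195)/195)/(-351251) = -208837*(-1/16901) + sqrt(22018 + (1/2)*(1/195)*(-265))*(-1/351251) = 208837/16901 + sqrt(22018 - 53/78)*(-1/351251) = 208837/16901 + sqrt(1717351/78)*(-1/351251) = 208837/16901 + (sqrt(133953378)/78)*(-1/351251) = 208837/16901 - sqrt(133953378)/27397578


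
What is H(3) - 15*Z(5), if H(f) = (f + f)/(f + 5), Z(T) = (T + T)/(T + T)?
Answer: -57/4 ≈ -14.250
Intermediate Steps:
Z(T) = 1 (Z(T) = (2*T)/((2*T)) = (2*T)*(1/(2*T)) = 1)
H(f) = 2*f/(5 + f) (H(f) = (2*f)/(5 + f) = 2*f/(5 + f))
H(3) - 15*Z(5) = 2*3/(5 + 3) - 15*1 = 2*3/8 - 15 = 2*3*(⅛) - 15 = ¾ - 15 = -57/4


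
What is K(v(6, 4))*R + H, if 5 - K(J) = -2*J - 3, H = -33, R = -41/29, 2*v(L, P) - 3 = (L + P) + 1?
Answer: -1859/29 ≈ -64.103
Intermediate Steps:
v(L, P) = 2 + L/2 + P/2 (v(L, P) = 3/2 + ((L + P) + 1)/2 = 3/2 + (1 + L + P)/2 = 3/2 + (½ + L/2 + P/2) = 2 + L/2 + P/2)
R = -41/29 (R = -41*1/29 = -41/29 ≈ -1.4138)
K(J) = 8 + 2*J (K(J) = 5 - (-2*J - 3) = 5 - (-3 - 2*J) = 5 + (3 + 2*J) = 8 + 2*J)
K(v(6, 4))*R + H = (8 + 2*(2 + (½)*6 + (½)*4))*(-41/29) - 33 = (8 + 2*(2 + 3 + 2))*(-41/29) - 33 = (8 + 2*7)*(-41/29) - 33 = (8 + 14)*(-41/29) - 33 = 22*(-41/29) - 33 = -902/29 - 33 = -1859/29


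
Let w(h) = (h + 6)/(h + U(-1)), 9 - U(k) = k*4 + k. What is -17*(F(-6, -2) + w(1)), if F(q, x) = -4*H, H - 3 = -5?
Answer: -2159/15 ≈ -143.93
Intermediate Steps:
H = -2 (H = 3 - 5 = -2)
F(q, x) = 8 (F(q, x) = -4*(-2) = 8)
U(k) = 9 - 5*k (U(k) = 9 - (k*4 + k) = 9 - (4*k + k) = 9 - 5*k)
w(h) = (6 + h)/(14 + h) (w(h) = (h + 6)/(h + (9 - 5*(-1))) = (6 + h)/(h + (9 + 5)) = (6 + h)/(h + 14) = (6 + h)/(14 + h))
-17*(F(-6, -2) + w(1)) = -17*(8 + (6 + 1)/(14 + 1)) = -17*(8 + 7/15) = -17*127/15 = -2159/15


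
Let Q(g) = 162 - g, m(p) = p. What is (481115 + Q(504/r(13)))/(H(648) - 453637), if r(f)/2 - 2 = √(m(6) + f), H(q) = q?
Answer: -2406553/2264945 + 84*√19/2264945 ≈ -1.0624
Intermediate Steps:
r(f) = 4 + 2*√(6 + f)
(481115 + Q(504/r(13)))/(H(648) - 453637) = (481115 + (162 - 504/(4 + 2*√(6 + 13))))/(648 - 453637) = (481115 + (162 - 504/(4 + 2*√19)))/(-452989) = (481115 + (162 - 504/(4 + 2*√19)))*(-1/452989) = (481277 - 504/(4 + 2*√19))*(-1/452989) = -481277/452989 + 504/(452989*(4 + 2*√19))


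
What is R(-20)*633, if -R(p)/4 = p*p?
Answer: -1012800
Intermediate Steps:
R(p) = -4*p² (R(p) = -4*p*p = -4*p²)
R(-20)*633 = -4*(-20)²*633 = -4*400*633 = -1600*633 = -1012800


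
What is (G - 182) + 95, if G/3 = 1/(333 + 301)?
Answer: -55155/634 ≈ -86.995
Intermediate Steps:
G = 3/634 (G = 3/(333 + 301) = 3/634 ≈ 0.0047319)
(G - 182) + 95 = (3/634 - 182) + 95 = -115385/634 + 95 = -55155/634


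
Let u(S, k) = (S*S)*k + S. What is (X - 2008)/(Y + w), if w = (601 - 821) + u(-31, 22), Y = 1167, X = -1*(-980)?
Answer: -514/11029 ≈ -0.046604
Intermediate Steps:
u(S, k) = S + k*S**2 (u(S, k) = S**2*k + S = k*S**2 + S = S + k*S**2)
X = 980
w = 20891 (w = (601 - 821) - 31*(1 - 31*22) = -220 - 31*(1 - 682) = -220 - 31*(-681) = -220 + 21111 = 20891)
(X - 2008)/(Y + w) = (980 - 2008)/(1167 + 20891) = -1028/22058 = -1028*1/22058 = -514/11029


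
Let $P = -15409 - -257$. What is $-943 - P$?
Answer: $14209$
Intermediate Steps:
$P = -15152$ ($P = -15409 + 257 = -15152$)
$-943 - P = -943 - -15152 = -943 + 15152 = 14209$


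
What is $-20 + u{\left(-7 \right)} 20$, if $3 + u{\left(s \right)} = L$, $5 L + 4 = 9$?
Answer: $-60$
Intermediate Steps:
$L = 1$ ($L = - \frac{4}{5} + \frac{1}{5} \cdot 9 = - \frac{4}{5} + \frac{9}{5} = 1$)
$u{\left(s \right)} = -2$ ($u{\left(s \right)} = -3 + 1 = -2$)
$-20 + u{\left(-7 \right)} 20 = -20 - 40 = -60$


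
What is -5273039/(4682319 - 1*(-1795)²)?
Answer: -5273039/1460294 ≈ -3.6109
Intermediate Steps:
-5273039/(4682319 - 1*(-1795)²) = -5273039/(4682319 - 1*3222025) = -5273039/(4682319 - 3222025) = -5273039/1460294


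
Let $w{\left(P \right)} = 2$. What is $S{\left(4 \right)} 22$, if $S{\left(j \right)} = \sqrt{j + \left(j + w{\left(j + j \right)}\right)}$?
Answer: $22 \sqrt{10} \approx 69.57$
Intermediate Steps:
$S{\left(j \right)} = \sqrt{2 + 2 j}$ ($S{\left(j \right)} = \sqrt{j + \left(j + 2\right)} = \sqrt{j + \left(2 + j\right)} = \sqrt{2 + 2 j}$)
$S{\left(4 \right)} 22 = \sqrt{2 + 2 \cdot 4} \cdot 22 = \sqrt{2 + 8} \cdot 22 = \sqrt{10} \cdot 22 = 22 \sqrt{10}$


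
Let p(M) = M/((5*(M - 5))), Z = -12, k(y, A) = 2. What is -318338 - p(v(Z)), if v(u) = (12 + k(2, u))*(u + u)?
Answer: -542766626/1705 ≈ -3.1834e+5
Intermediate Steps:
v(u) = 28*u (v(u) = (12 + 2)*(u + u) = 14*(2*u) = 28*u)
p(M) = M/(-25 + 5*M) (p(M) = M/((5*(-5 + M))) = M/(-25 + 5*M))
-318338 - p(v(Z)) = -318338 - 28*(-12)/(5*(-5 + 28*(-12))) = -318338 - (-336)/(5*(-5 - 336)) = -318338 - (-336)/(5*(-341)) = -318338 - (-336)*(-1)/(5*341) = -318338 - 1*336/1705 = -318338 - 336/1705 = -542766626/1705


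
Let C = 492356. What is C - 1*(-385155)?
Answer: 877511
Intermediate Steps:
C - 1*(-385155) = 492356 - 1*(-385155) = 492356 + 385155 = 877511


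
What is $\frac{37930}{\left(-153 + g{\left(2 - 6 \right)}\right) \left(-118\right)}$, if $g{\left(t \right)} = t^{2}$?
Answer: $\frac{18965}{8083} \approx 2.3463$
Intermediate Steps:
$\frac{37930}{\left(-153 + g{\left(2 - 6 \right)}\right) \left(-118\right)} = \frac{37930}{\left(-153 + \left(2 - 6\right)^{2}\right) \left(-118\right)} = \frac{37930}{\left(-153 + \left(-4\right)^{2}\right) \left(-118\right)} = \frac{37930}{\left(-153 + 16\right) \left(-118\right)} = \frac{37930}{\left(-137\right) \left(-118\right)} = \frac{37930}{16166} = 37930 \cdot \frac{1}{16166} = \frac{18965}{8083}$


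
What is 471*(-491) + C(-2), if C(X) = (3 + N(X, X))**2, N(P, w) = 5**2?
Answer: -230477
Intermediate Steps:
N(P, w) = 25
C(X) = 784 (C(X) = (3 + 25)**2 = 28**2 = 784)
471*(-491) + C(-2) = 471*(-491) + 784 = -231261 + 784 = -230477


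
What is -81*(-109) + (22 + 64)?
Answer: 8915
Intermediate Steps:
-81*(-109) + (22 + 64) = 8829 + 86 = 8915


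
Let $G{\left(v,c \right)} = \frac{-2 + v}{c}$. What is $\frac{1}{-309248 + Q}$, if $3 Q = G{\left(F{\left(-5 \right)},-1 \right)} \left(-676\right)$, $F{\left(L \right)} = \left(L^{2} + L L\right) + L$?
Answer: $- \frac{3}{898676} \approx -3.3382 \cdot 10^{-6}$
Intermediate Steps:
$F{\left(L \right)} = L + 2 L^{2}$ ($F{\left(L \right)} = \left(L^{2} + L^{2}\right) + L = 2 L^{2} + L = L + 2 L^{2}$)
$Q = \frac{29068}{3}$ ($Q = \frac{\frac{-2 - 5 \left(1 + 2 \left(-5\right)\right)}{-1} \left(-676\right)}{3} = \frac{- (-2 - 5 \left(1 - 10\right)) \left(-676\right)}{3} = \frac{- (-2 - -45) \left(-676\right)}{3} = \frac{- (-2 + 45) \left(-676\right)}{3} = \frac{\left(-1\right) 43 \left(-676\right)}{3} = \frac{\left(-43\right) \left(-676\right)}{3} = \frac{1}{3} \cdot 29068 = \frac{29068}{3} \approx 9689.3$)
$\frac{1}{-309248 + Q} = \frac{1}{-309248 + \frac{29068}{3}} = \frac{1}{- \frac{898676}{3}} = - \frac{3}{898676}$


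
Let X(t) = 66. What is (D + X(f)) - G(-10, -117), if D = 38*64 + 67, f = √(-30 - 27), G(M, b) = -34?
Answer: 2599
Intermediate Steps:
f = I*√57 (f = √(-57) = I*√57 ≈ 7.5498*I)
D = 2499 (D = 2432 + 67 = 2499)
(D + X(f)) - G(-10, -117) = (2499 + 66) - 1*(-34) = 2565 + 34 = 2599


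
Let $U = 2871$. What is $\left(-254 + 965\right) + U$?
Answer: $3582$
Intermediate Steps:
$\left(-254 + 965\right) + U = \left(-254 + 965\right) + 2871 = 711 + 2871 = 3582$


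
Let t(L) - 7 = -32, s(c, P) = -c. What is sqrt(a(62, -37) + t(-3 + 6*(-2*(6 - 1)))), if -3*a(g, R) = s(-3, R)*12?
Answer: I*sqrt(37) ≈ 6.0828*I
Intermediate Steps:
t(L) = -25 (t(L) = 7 - 32 = -25)
a(g, R) = -12 (a(g, R) = -(-1*(-3))*12/3 = -12)
sqrt(a(62, -37) + t(-3 + 6*(-2*(6 - 1)))) = sqrt(-12 - 25) = sqrt(-37) = I*sqrt(37)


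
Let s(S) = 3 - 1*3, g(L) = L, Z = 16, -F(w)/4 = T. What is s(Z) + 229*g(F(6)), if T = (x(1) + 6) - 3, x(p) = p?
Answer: -3664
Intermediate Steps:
T = 4 (T = (1 + 6) - 3 = 7 - 3 = 4)
F(w) = -16 (F(w) = -4*4 = -16)
s(S) = 0 (s(S) = 3 - 3 = 0)
s(Z) + 229*g(F(6)) = 0 + 229*(-16) = 0 - 3664 = -3664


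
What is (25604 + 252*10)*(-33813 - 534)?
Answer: -965975028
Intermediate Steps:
(25604 + 252*10)*(-33813 - 534) = (25604 + 2520)*(-34347) = 28124*(-34347) = -965975028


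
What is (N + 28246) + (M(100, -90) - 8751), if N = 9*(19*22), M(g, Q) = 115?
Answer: 23372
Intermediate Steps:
N = 3762 (N = 9*418 = 3762)
(N + 28246) + (M(100, -90) - 8751) = (3762 + 28246) + (115 - 8751) = 32008 - 8636 = 23372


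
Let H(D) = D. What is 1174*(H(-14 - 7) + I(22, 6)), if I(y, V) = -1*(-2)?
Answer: -22306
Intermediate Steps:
I(y, V) = 2
1174*(H(-14 - 7) + I(22, 6)) = 1174*((-14 - 7) + 2) = 1174*(-21 + 2) = 1174*(-19) = -22306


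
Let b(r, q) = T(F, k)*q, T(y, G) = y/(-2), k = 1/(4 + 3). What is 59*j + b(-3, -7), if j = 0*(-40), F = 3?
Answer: 21/2 ≈ 10.500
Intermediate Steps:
k = ⅐ (k = 1/7 = ⅐ ≈ 0.14286)
T(y, G) = -y/2 (T(y, G) = y*(-½) = -y/2)
b(r, q) = -3*q/2 (b(r, q) = (-½*3)*q = -3*q/2)
j = 0
59*j + b(-3, -7) = 59*0 - 3/2*(-7) = 0 + 21/2 = 21/2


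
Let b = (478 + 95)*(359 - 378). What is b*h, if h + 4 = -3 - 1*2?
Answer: 97983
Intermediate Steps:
b = -10887 (b = 573*(-19) = -10887)
h = -9 (h = -4 + (-3 - 1*2) = -4 + (-3 - 2) = -4 - 5 = -9)
b*h = -10887*(-9) = 97983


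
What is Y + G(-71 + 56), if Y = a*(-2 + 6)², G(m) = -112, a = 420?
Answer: 6608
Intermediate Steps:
Y = 6720 (Y = 420*(-2 + 6)² = 420*4² = 420*16 = 6720)
Y + G(-71 + 56) = 6720 - 112 = 6608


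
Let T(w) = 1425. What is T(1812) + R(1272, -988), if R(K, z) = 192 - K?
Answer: 345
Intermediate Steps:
T(1812) + R(1272, -988) = 1425 + (192 - 1*1272) = 1425 + (192 - 1272) = 1425 - 1080 = 345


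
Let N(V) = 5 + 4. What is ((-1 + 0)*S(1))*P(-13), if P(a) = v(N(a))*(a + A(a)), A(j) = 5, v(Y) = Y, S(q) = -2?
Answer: -144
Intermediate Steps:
N(V) = 9
P(a) = 45 + 9*a (P(a) = 9*(a + 5) = 9*(5 + a) = 45 + 9*a)
((-1 + 0)*S(1))*P(-13) = ((-1 + 0)*(-2))*(45 + 9*(-13)) = (-1*(-2))*(45 - 117) = 2*(-72) = -144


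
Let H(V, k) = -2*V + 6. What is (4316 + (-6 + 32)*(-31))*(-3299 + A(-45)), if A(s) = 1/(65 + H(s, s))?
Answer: -1864294380/161 ≈ -1.1579e+7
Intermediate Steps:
H(V, k) = 6 - 2*V
A(s) = 1/(71 - 2*s) (A(s) = 1/(65 + (6 - 2*s)) = 1/(71 - 2*s))
(4316 + (-6 + 32)*(-31))*(-3299 + A(-45)) = (4316 + (-6 + 32)*(-31))*(-3299 - 1/(-71 + 2*(-45))) = (4316 + 26*(-31))*(-3299 - 1/(-71 - 90)) = (4316 - 806)*(-3299 - 1/(-161)) = 3510*(-3299 - 1*(-1/161)) = 3510*(-3299 + 1/161) = 3510*(-531138/161) = -1864294380/161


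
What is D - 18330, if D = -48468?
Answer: -66798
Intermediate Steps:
D - 18330 = -48468 - 18330 = -66798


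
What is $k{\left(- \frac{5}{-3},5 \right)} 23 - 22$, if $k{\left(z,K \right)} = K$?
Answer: $93$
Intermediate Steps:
$k{\left(- \frac{5}{-3},5 \right)} 23 - 22 = 5 \cdot 23 - 22 = 115 - 22 = 93$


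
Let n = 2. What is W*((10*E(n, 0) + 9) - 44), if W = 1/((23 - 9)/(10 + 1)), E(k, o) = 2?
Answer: -165/14 ≈ -11.786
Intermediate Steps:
W = 11/14 (W = 1/(14/11) = 11/14 ≈ 0.78571)
W*((10*E(n, 0) + 9) - 44) = 11*((10*2 + 9) - 44)/14 = 11*((20 + 9) - 44)/14 = 11*(29 - 44)/14 = (11/14)*(-15) = -165/14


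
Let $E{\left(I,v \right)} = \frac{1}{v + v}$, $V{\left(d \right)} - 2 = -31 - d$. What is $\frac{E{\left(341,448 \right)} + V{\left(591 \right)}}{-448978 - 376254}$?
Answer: $\frac{555519}{739407872} \approx 0.0007513$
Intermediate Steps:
$V{\left(d \right)} = -29 - d$ ($V{\left(d \right)} = 2 - \left(31 + d\right) = -29 - d$)
$E{\left(I,v \right)} = \frac{1}{2 v}$
$\frac{E{\left(341,448 \right)} + V{\left(591 \right)}}{-448978 - 376254} = \frac{\frac{1}{2 \cdot 448} - 620}{-448978 - 376254} = \frac{\frac{1}{2} \cdot \frac{1}{448} - 620}{-825232} = \left(\frac{1}{896} - 620\right) \left(- \frac{1}{825232}\right) = \left(- \frac{555519}{896}\right) \left(- \frac{1}{825232}\right) = \frac{555519}{739407872}$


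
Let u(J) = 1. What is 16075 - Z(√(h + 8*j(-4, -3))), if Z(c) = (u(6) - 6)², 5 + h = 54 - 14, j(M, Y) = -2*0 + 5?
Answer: 16050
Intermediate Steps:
j(M, Y) = 5 (j(M, Y) = 0 + 5 = 5)
h = 35 (h = -5 + (54 - 14) = -5 + 40 = 35)
Z(c) = 25 (Z(c) = (1 - 6)² = (-5)² = 25)
16075 - Z(√(h + 8*j(-4, -3))) = 16075 - 1*25 = 16075 - 25 = 16050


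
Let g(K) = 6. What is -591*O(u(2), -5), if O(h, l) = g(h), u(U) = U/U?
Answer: -3546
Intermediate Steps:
u(U) = 1
O(h, l) = 6
-591*O(u(2), -5) = -591*6 = -3546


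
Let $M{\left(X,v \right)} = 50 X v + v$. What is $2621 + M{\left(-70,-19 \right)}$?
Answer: $69102$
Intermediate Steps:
$M{\left(X,v \right)} = v + 50 X v$ ($M{\left(X,v \right)} = 50 X v + v = v + 50 X v$)
$2621 + M{\left(-70,-19 \right)} = 2621 - 19 \left(1 + 50 \left(-70\right)\right) = 2621 - 19 \left(1 - 3500\right) = 2621 - -66481 = 2621 + 66481 = 69102$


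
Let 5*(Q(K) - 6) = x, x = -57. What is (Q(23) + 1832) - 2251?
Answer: -2122/5 ≈ -424.40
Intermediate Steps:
Q(K) = -27/5 (Q(K) = 6 + (1/5)*(-57) = 6 - 57/5 = -27/5)
(Q(23) + 1832) - 2251 = (-27/5 + 1832) - 2251 = 9133/5 - 2251 = -2122/5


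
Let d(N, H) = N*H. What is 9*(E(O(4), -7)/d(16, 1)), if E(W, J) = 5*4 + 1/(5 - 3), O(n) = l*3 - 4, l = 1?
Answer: 369/32 ≈ 11.531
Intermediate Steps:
O(n) = -1 (O(n) = 1*3 - 4 = 3 - 4 = -1)
d(N, H) = H*N
E(W, J) = 41/2 (E(W, J) = 20 + 1/2 = 41/2)
9*(E(O(4), -7)/d(16, 1)) = 9*(41/(2*((1*16)))) = 9*((41/2)/16) = 9*((41/2)*(1/16)) = 9*(41/32) = 369/32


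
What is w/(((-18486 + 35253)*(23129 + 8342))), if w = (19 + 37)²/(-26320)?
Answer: -28/124003450395 ≈ -2.2580e-10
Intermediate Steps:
w = -28/235 (w = 56²*(-1/26320) = 3136*(-1/26320) = -28/235 ≈ -0.11915)
w/(((-18486 + 35253)*(23129 + 8342))) = -28*1/((-18486 + 35253)*(23129 + 8342))/235 = -28/(235*(16767*31471)) = -28/235/527674257 = -28/235*1/527674257 = -28/124003450395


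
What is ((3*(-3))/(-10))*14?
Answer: 63/5 ≈ 12.600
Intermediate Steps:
((3*(-3))/(-10))*14 = -9*(-⅒)*14 = (9/10)*14 = 63/5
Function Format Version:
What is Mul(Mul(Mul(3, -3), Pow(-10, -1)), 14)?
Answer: Rational(63, 5) ≈ 12.600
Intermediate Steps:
Mul(Mul(Mul(3, -3), Pow(-10, -1)), 14) = Mul(Mul(-9, Rational(-1, 10)), 14) = Mul(Rational(9, 10), 14) = Rational(63, 5)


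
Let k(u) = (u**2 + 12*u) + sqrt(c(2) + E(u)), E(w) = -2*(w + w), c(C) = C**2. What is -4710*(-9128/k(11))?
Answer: 10877198640/64049 - 85985760*I*sqrt(10)/64049 ≈ 1.6983e+5 - 4245.4*I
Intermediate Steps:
E(w) = -4*w
k(u) = u**2 + sqrt(4 - 4*u) + 12*u (k(u) = (u**2 + 12*u) + sqrt(2**2 - 4*u) = (u**2 + 12*u) + sqrt(4 - 4*u) = u**2 + sqrt(4 - 4*u) + 12*u)
-4710*(-9128/k(11)) = -4710*(-9128/(11**2 + 2*sqrt(1 - 1*11) + 12*11)) = -4710*(-9128/(121 + 2*sqrt(1 - 11) + 132)) = -4710*(-9128/(121 + 2*sqrt(-10) + 132)) = -4710*(-9128/(121 + 2*(I*sqrt(10)) + 132)) = -4710*(-9128/(121 + 2*I*sqrt(10) + 132)) = -4710*(-9128/(253 + 2*I*sqrt(10))) = -4710/(-253/9128 - I*sqrt(10)/4564)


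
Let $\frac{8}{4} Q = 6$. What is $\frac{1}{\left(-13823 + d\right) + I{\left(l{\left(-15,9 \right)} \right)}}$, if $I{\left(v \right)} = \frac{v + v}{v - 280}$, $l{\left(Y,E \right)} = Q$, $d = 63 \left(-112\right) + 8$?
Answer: $- \frac{277}{5781273} \approx -4.7913 \cdot 10^{-5}$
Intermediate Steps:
$Q = 3$ ($Q = \frac{1}{2} \cdot 6 = 3$)
$d = -7048$ ($d = -7056 + 8 = -7048$)
$l{\left(Y,E \right)} = 3$
$I{\left(v \right)} = \frac{2 v}{-280 + v}$
$\frac{1}{\left(-13823 + d\right) + I{\left(l{\left(-15,9 \right)} \right)}} = \frac{1}{\left(-13823 - 7048\right) + 2 \cdot 3 \frac{1}{-280 + 3}} = \frac{1}{-20871 + 2 \cdot 3 \frac{1}{-277}} = \frac{1}{-20871 + 2 \cdot 3 \left(- \frac{1}{277}\right)} = \frac{1}{-20871 - \frac{6}{277}} = \frac{1}{- \frac{5781273}{277}} = - \frac{277}{5781273}$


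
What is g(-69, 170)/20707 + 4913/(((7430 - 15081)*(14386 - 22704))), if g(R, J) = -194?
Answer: -12244624001/1317814559726 ≈ -0.0092916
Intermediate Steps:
g(-69, 170)/20707 + 4913/(((7430 - 15081)*(14386 - 22704))) = -194/20707 + 4913/(((7430 - 15081)*(14386 - 22704))) = -194*1/20707 + 4913/((-7651*(-8318))) = -194/20707 + 4913/63641018 = -12244624001/1317814559726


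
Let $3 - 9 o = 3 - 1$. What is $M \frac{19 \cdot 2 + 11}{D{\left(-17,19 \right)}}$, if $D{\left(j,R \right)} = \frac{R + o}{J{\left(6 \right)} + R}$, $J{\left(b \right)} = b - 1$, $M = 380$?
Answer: $\frac{1005480}{43} \approx 23383.0$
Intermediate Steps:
$o = \frac{1}{9}$ ($o = \frac{1}{3} - \frac{3 - 1}{9} = \frac{1}{3} - \frac{2}{9} = \frac{1}{9} \approx 0.11111$)
$J{\left(b \right)} = -1 + b$
$D{\left(j,R \right)} = \frac{\frac{1}{9} + R}{5 + R}$ ($D{\left(j,R \right)} = \frac{R + \frac{1}{9}}{\left(-1 + 6\right) + R} = \frac{\frac{1}{9} + R}{5 + R}$)
$M \frac{19 \cdot 2 + 11}{D{\left(-17,19 \right)}} = 380 \frac{19 \cdot 2 + 11}{\frac{1}{5 + 19} \left(\frac{1}{9} + 19\right)} = 380 \frac{38 + 11}{\frac{1}{24} \cdot \frac{172}{9}} = 380 \frac{49}{\frac{1}{24} \cdot \frac{172}{9}} = 380 \frac{49}{\frac{43}{54}} = 380 \cdot 49 \cdot \frac{54}{43} = 380 \cdot \frac{2646}{43} = \frac{1005480}{43}$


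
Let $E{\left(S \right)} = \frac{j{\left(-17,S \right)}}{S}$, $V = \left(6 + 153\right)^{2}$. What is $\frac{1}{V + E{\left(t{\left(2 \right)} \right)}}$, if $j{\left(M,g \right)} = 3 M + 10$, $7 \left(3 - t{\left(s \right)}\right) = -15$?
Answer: $\frac{36}{909829} \approx 3.9568 \cdot 10^{-5}$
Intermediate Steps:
$t{\left(s \right)} = \frac{36}{7}$ ($t{\left(s \right)} = 3 - - \frac{15}{7} = 3 + \frac{15}{7} = \frac{36}{7}$)
$j{\left(M,g \right)} = 10 + 3 M$
$V = 25281$ ($V = 159^{2} = 25281$)
$E{\left(S \right)} = - \frac{41}{S}$ ($E{\left(S \right)} = \frac{10 + 3 \left(-17\right)}{S} = \frac{10 - 51}{S} = - \frac{41}{S}$)
$\frac{1}{V + E{\left(t{\left(2 \right)} \right)}} = \frac{1}{25281 - \frac{41}{\frac{36}{7}}} = \frac{1}{25281 - \frac{287}{36}} = \frac{1}{\frac{909829}{36}} = \frac{36}{909829}$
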